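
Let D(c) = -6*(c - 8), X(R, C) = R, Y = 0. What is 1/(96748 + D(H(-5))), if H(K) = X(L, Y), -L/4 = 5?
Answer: 1/96916 ≈ 1.0318e-5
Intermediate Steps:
L = -20 (L = -4*5 = -20)
H(K) = -20
D(c) = 48 - 6*c (D(c) = -6*(-8 + c) = 48 - 6*c)
1/(96748 + D(H(-5))) = 1/(96748 + (48 - 6*(-20))) = 1/(96748 + (48 + 120)) = 1/(96748 + 168) = 1/96916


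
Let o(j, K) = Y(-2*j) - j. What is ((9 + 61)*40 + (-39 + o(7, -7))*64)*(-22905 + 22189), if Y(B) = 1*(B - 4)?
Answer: 927936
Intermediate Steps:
Y(B) = -4 + B (Y(B) = 1*(-4 + B) = -4 + B)
o(j, K) = -4 - 3*j (o(j, K) = (-4 - 2*j) - j = -4 - 3*j)
((9 + 61)*40 + (-39 + o(7, -7))*64)*(-22905 + 22189) = ((9 + 61)*40 + (-39 + (-4 - 3*7))*64)*(-22905 + 22189) = (70*40 + (-39 + (-4 - 21))*64)*(-716) = (2800 + (-39 - 25)*64)*(-716) = (2800 - 64*64)*(-716) = (2800 - 4096)*(-716) = -1296*(-716) = 927936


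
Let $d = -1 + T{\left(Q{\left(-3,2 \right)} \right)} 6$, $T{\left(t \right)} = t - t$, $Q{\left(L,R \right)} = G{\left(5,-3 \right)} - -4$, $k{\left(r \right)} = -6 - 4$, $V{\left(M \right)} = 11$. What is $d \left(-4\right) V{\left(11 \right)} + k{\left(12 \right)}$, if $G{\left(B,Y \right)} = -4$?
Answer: $34$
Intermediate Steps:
$k{\left(r \right)} = -10$
$Q{\left(L,R \right)} = 0$ ($Q{\left(L,R \right)} = -4 - -4 = -4 + 4 = 0$)
$T{\left(t \right)} = 0$
$d = -1$ ($d = -1 + 0 \cdot 6 = -1 + 0 = -1$)
$d \left(-4\right) V{\left(11 \right)} + k{\left(12 \right)} = \left(-1\right) \left(-4\right) 11 - 10 = 4 \cdot 11 - 10 = 44 - 10 = 34$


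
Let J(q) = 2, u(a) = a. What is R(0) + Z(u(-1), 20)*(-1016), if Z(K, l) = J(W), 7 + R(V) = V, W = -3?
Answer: -2039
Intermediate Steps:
R(V) = -7 + V
Z(K, l) = 2
R(0) + Z(u(-1), 20)*(-1016) = (-7 + 0) + 2*(-1016) = -7 - 2032 = -2039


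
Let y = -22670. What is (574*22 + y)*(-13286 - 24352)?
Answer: 377960796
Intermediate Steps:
(574*22 + y)*(-13286 - 24352) = (574*22 - 22670)*(-13286 - 24352) = (12628 - 22670)*(-37638) = -10042*(-37638) = 377960796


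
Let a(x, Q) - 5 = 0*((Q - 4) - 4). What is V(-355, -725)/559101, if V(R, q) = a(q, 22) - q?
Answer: 730/559101 ≈ 0.0013057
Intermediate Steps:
a(x, Q) = 5 (a(x, Q) = 5 + 0*((Q - 4) - 4) = 5 + 0*((-4 + Q) - 4) = 5 + 0*(-8 + Q) = 5 + 0 = 5)
V(R, q) = 5 - q
V(-355, -725)/559101 = (5 - 1*(-725))/559101 = (5 + 725)*(1/559101) = 730*(1/559101) = 730/559101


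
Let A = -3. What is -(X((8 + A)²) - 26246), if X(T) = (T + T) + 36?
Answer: 26160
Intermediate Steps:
X(T) = 36 + 2*T (X(T) = 2*T + 36 = 36 + 2*T)
-(X((8 + A)²) - 26246) = -((36 + 2*(8 - 3)²) - 26246) = -((36 + 2*5²) - 26246) = -((36 + 2*25) - 26246) = -((36 + 50) - 26246) = -(86 - 26246) = -1*(-26160) = 26160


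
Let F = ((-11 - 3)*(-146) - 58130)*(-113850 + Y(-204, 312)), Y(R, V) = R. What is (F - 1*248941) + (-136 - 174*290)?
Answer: 6396533107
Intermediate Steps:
F = 6396832644 (F = ((-11 - 3)*(-146) - 58130)*(-113850 - 204) = (-14*(-146) - 58130)*(-114054) = (2044 - 58130)*(-114054) = -56086*(-114054) = 6396832644)
(F - 1*248941) + (-136 - 174*290) = (6396832644 - 1*248941) + (-136 - 174*290) = (6396832644 - 248941) + (-136 - 50460) = 6396583703 - 50596 = 6396533107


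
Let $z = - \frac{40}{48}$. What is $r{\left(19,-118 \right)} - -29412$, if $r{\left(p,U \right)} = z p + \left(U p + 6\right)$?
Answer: $\frac{162961}{6} \approx 27160.0$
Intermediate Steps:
$z = - \frac{5}{6}$ ($z = \left(-40\right) \frac{1}{48} = - \frac{5}{6} \approx -0.83333$)
$r{\left(p,U \right)} = 6 - \frac{5 p}{6} + U p$ ($r{\left(p,U \right)} = - \frac{5 p}{6} + \left(U p + 6\right) = - \frac{5 p}{6} + \left(6 + U p\right) = 6 - \frac{5 p}{6} + U p$)
$r{\left(19,-118 \right)} - -29412 = \left(6 - \frac{95}{6} - 2242\right) - -29412 = \left(6 - \frac{95}{6} - 2242\right) + 29412 = - \frac{13511}{6} + 29412 = \frac{162961}{6}$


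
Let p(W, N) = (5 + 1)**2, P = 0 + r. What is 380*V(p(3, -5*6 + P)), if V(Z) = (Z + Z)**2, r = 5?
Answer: 1969920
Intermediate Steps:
P = 5 (P = 0 + 5 = 5)
p(W, N) = 36 (p(W, N) = 6**2 = 36)
V(Z) = 4*Z**2 (V(Z) = (2*Z)**2 = 4*Z**2)
380*V(p(3, -5*6 + P)) = 380*(4*36**2) = 380*(4*1296) = 380*5184 = 1969920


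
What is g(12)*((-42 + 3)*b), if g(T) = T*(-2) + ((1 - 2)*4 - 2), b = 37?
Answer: 43290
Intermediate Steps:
g(T) = -6 - 2*T (g(T) = -2*T + (-1*4 - 2) = -2*T + (-4 - 2) = -2*T - 6 = -6 - 2*T)
g(12)*((-42 + 3)*b) = (-6 - 2*12)*((-42 + 3)*37) = (-6 - 24)*(-39*37) = -30*(-1443) = 43290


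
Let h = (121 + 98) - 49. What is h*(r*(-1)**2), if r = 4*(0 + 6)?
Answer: 4080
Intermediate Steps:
r = 24 (r = 4*6 = 24)
h = 170 (h = 219 - 49 = 170)
h*(r*(-1)**2) = 170*(24*(-1)**2) = 170*(24*1) = 170*24 = 4080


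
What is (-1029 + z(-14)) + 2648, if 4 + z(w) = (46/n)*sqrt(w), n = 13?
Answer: 1615 + 46*I*sqrt(14)/13 ≈ 1615.0 + 13.24*I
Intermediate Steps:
z(w) = -4 + 46*sqrt(w)/13 (z(w) = -4 + (46/13)*sqrt(w) = -4 + (46*(1/13))*sqrt(w) = -4 + 46*sqrt(w)/13)
(-1029 + z(-14)) + 2648 = (-1029 + (-4 + 46*sqrt(-14)/13)) + 2648 = (-1029 + (-4 + 46*(I*sqrt(14))/13)) + 2648 = (-1029 + (-4 + 46*I*sqrt(14)/13)) + 2648 = (-1033 + 46*I*sqrt(14)/13) + 2648 = 1615 + 46*I*sqrt(14)/13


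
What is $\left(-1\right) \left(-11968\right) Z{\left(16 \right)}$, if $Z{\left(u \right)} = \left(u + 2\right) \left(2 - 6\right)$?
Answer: $-861696$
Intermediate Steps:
$Z{\left(u \right)} = -8 - 4 u$ ($Z{\left(u \right)} = \left(2 + u\right) \left(-4\right) = -8 - 4 u$)
$\left(-1\right) \left(-11968\right) Z{\left(16 \right)} = \left(-1\right) \left(-11968\right) \left(-8 - 64\right) = 11968 \left(-8 - 64\right) = 11968 \left(-72\right) = -861696$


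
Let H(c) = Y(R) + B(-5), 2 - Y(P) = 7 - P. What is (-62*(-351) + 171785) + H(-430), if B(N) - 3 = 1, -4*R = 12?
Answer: 193543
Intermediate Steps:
R = -3 (R = -¼*12 = -3)
B(N) = 4 (B(N) = 3 + 1 = 4)
Y(P) = -5 + P (Y(P) = 2 - (7 - P) = 2 + (-7 + P) = -5 + P)
H(c) = -4 (H(c) = (-5 - 3) + 4 = -8 + 4 = -4)
(-62*(-351) + 171785) + H(-430) = (-62*(-351) + 171785) - 4 = (21762 + 171785) - 4 = 193547 - 4 = 193543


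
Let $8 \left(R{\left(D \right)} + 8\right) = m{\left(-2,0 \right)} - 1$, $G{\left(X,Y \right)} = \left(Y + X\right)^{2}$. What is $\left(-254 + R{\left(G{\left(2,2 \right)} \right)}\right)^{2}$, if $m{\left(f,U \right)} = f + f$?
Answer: $\frac{4414201}{64} \approx 68972.0$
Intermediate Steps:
$G{\left(X,Y \right)} = \left(X + Y\right)^{2}$
$m{\left(f,U \right)} = 2 f$
$R{\left(D \right)} = - \frac{69}{8}$ ($R{\left(D \right)} = -8 + \frac{2 \left(-2\right) - 1}{8} = -8 + \frac{-4 - 1}{8} = -8 + \frac{1}{8} \left(-5\right) = -8 - \frac{5}{8} = - \frac{69}{8}$)
$\left(-254 + R{\left(G{\left(2,2 \right)} \right)}\right)^{2} = \left(-254 - \frac{69}{8}\right)^{2} = \left(- \frac{2101}{8}\right)^{2} = \frac{4414201}{64}$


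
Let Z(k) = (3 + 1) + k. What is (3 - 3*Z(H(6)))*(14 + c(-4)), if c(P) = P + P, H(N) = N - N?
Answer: -54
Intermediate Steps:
H(N) = 0
c(P) = 2*P
Z(k) = 4 + k
(3 - 3*Z(H(6)))*(14 + c(-4)) = (3 - 3*(4 + 0))*(14 + 2*(-4)) = (3 - 3*4)*(14 - 8) = (3 - 12)*6 = -9*6 = -54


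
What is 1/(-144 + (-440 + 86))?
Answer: -1/498 ≈ -0.0020080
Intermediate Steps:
1/(-144 + (-440 + 86)) = 1/(-144 - 354) = 1/(-498) = -1/498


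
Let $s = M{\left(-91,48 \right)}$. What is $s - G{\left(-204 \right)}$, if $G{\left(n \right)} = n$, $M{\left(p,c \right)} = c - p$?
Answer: $343$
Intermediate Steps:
$s = 139$ ($s = 48 - -91 = 48 + 91 = 139$)
$s - G{\left(-204 \right)} = 139 - -204 = 139 + 204 = 343$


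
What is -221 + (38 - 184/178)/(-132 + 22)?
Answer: -216688/979 ≈ -221.34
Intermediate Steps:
-221 + (38 - 184/178)/(-132 + 22) = -221 + (38 - 184*1/178)/(-110) = -221 + (38 - 92/89)*(-1/110) = -221 + (3290/89)*(-1/110) = -221 - 329/979 = -216688/979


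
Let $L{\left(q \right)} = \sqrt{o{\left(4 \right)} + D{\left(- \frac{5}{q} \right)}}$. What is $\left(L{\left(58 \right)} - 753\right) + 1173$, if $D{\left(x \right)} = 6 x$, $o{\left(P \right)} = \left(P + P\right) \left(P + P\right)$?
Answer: $420 + \frac{\sqrt{53389}}{29} \approx 427.97$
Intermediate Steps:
$o{\left(P \right)} = 4 P^{2}$ ($o{\left(P \right)} = 2 P 2 P = 4 P^{2}$)
$L{\left(q \right)} = \sqrt{64 - \frac{30}{q}}$ ($L{\left(q \right)} = \sqrt{4 \cdot 4^{2} + 6 \left(- \frac{5}{q}\right)} = \sqrt{4 \cdot 16 - \frac{30}{q}} = \sqrt{64 - \frac{30}{q}}$)
$\left(L{\left(58 \right)} - 753\right) + 1173 = \left(\sqrt{64 - \frac{30}{58}} - 753\right) + 1173 = \left(\sqrt{64 - \frac{15}{29}} - 753\right) + 1173 = \left(\sqrt{\frac{1841}{29}} - 753\right) + 1173 = \left(\frac{\sqrt{53389}}{29} - 753\right) + 1173 = \left(-753 + \frac{\sqrt{53389}}{29}\right) + 1173 = 420 + \frac{\sqrt{53389}}{29}$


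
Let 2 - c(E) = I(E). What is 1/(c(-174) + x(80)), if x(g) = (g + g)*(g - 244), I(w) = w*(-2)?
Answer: -1/26586 ≈ -3.7614e-5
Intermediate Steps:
I(w) = -2*w
c(E) = 2 + 2*E (c(E) = 2 - (-2)*E = 2 + 2*E)
x(g) = 2*g*(-244 + g) (x(g) = (2*g)*(-244 + g) = 2*g*(-244 + g))
1/(c(-174) + x(80)) = 1/((2 + 2*(-174)) + 2*80*(-244 + 80)) = 1/((2 - 348) + 2*80*(-164)) = 1/(-346 - 26240) = 1/(-26586) = -1/26586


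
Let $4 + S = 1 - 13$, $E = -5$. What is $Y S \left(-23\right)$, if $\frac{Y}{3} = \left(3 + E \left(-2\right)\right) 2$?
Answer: $28704$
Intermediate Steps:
$S = -16$ ($S = -4 + \left(1 - 13\right) = -4 - 12 = -16$)
$Y = 78$ ($Y = 3 \left(3 - -10\right) 2 = 3 \left(3 + 10\right) 2 = 3 \cdot 13 \cdot 2 = 3 \cdot 26 = 78$)
$Y S \left(-23\right) = 78 \left(-16\right) \left(-23\right) = \left(-1248\right) \left(-23\right) = 28704$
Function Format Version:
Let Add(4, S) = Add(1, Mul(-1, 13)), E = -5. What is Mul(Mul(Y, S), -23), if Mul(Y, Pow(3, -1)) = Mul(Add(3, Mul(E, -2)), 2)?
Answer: 28704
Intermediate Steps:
S = -16 (S = Add(-4, Add(1, Mul(-1, 13))) = Add(-4, Add(1, -13)) = Add(-4, -12) = -16)
Y = 78 (Y = Mul(3, Mul(Add(3, Mul(-5, -2)), 2)) = Mul(3, Mul(Add(3, 10), 2)) = Mul(3, Mul(13, 2)) = Mul(3, 26) = 78)
Mul(Mul(Y, S), -23) = Mul(Mul(78, -16), -23) = Mul(-1248, -23) = 28704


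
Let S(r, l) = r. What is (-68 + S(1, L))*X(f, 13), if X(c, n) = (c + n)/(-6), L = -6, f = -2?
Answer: 737/6 ≈ 122.83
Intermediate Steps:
X(c, n) = -c/6 - n/6 (X(c, n) = (c + n)*(-⅙) = -c/6 - n/6)
(-68 + S(1, L))*X(f, 13) = (-68 + 1)*(-⅙*(-2) - ⅙*13) = -67*(⅓ - 13/6) = -67*(-11/6) = 737/6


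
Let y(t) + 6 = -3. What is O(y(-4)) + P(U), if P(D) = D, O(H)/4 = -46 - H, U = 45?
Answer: -103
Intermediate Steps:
y(t) = -9 (y(t) = -6 - 3 = -9)
O(H) = -184 - 4*H (O(H) = 4*(-46 - H) = -184 - 4*H)
O(y(-4)) + P(U) = (-184 - 4*(-9)) + 45 = (-184 + 36) + 45 = -148 + 45 = -103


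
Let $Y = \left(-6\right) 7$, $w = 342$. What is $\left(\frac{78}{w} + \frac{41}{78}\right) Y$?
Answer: $- \frac{7819}{247} \approx -31.656$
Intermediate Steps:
$Y = -42$
$\left(\frac{78}{w} + \frac{41}{78}\right) Y = \left(\frac{78}{342} + \frac{41}{78}\right) \left(-42\right) = \left(78 \cdot \frac{1}{342} + 41 \cdot \frac{1}{78}\right) \left(-42\right) = \left(\frac{13}{57} + \frac{41}{78}\right) \left(-42\right) = \frac{1117}{1482} \left(-42\right) = - \frac{7819}{247}$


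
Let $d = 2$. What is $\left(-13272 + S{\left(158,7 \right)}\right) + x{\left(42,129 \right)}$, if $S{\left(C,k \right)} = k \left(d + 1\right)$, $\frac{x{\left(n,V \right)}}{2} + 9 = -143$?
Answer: $-13555$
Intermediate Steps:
$x{\left(n,V \right)} = -304$ ($x{\left(n,V \right)} = -18 + 2 \left(-143\right) = -18 - 286 = -304$)
$S{\left(C,k \right)} = 3 k$ ($S{\left(C,k \right)} = k \left(2 + 1\right) = k 3 = 3 k$)
$\left(-13272 + S{\left(158,7 \right)}\right) + x{\left(42,129 \right)} = \left(-13272 + 3 \cdot 7\right) - 304 = \left(-13272 + 21\right) - 304 = -13251 - 304 = -13555$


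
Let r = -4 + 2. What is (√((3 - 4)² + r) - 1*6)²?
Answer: (6 - I)² ≈ 35.0 - 12.0*I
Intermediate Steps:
r = -2
(√((3 - 4)² + r) - 1*6)² = (√((3 - 4)² - 2) - 1*6)² = (√((-1)² - 2) - 6)² = (√(1 - 2) - 6)² = (√(-1) - 6)² = (I - 6)² = (-6 + I)²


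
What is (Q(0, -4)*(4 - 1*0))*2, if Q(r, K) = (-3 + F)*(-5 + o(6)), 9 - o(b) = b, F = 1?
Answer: 32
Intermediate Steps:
o(b) = 9 - b
Q(r, K) = 4 (Q(r, K) = (-3 + 1)*(-5 + (9 - 1*6)) = -2*(-5 + (9 - 6)) = -2*(-5 + 3) = -2*(-2) = 4)
(Q(0, -4)*(4 - 1*0))*2 = (4*(4 - 1*0))*2 = (4*(4 + 0))*2 = (4*4)*2 = 16*2 = 32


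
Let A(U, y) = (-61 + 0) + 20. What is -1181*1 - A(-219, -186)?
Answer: -1140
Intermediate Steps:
A(U, y) = -41 (A(U, y) = -61 + 20 = -41)
-1181*1 - A(-219, -186) = -1181*1 - 1*(-41) = -1181 + 41 = -1140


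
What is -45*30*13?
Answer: -17550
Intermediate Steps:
-45*30*13 = -1350*13 = -17550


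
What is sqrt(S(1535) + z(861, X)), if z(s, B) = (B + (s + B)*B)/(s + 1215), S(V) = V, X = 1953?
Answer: sqrt(500797805)/346 ≈ 64.678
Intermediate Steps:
z(s, B) = (B + B*(B + s))/(1215 + s) (z(s, B) = (B + (B + s)*B)/(1215 + s) = (B + B*(B + s))/(1215 + s))
sqrt(S(1535) + z(861, X)) = sqrt(1535 + 1953*(1 + 1953 + 861)/(1215 + 861)) = sqrt(1535 + 1953*2815/2076) = sqrt(1535 + 1953*(1/2076)*2815) = sqrt(1535 + 1832565/692) = sqrt(2894785/692) = sqrt(500797805)/346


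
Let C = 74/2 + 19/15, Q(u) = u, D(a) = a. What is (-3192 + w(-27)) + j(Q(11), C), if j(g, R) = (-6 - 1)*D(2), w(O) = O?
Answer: -3233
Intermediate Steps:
C = 574/15 (C = 74*(1/2) + 19*(1/15) = 37 + 19/15 = 574/15 ≈ 38.267)
j(g, R) = -14 (j(g, R) = (-6 - 1)*2 = -7*2 = -14)
(-3192 + w(-27)) + j(Q(11), C) = (-3192 - 27) - 14 = -3219 - 14 = -3233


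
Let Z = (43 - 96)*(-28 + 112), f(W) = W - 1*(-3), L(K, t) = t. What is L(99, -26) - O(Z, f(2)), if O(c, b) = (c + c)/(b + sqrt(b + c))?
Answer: -8969/559 - 1113*I*sqrt(4447)/559 ≈ -16.045 - 132.78*I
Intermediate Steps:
f(W) = 3 + W (f(W) = W + 3 = 3 + W)
Z = -4452 (Z = -53*84 = -4452)
O(c, b) = 2*c/(b + sqrt(b + c)) (O(c, b) = (2*c)/(b + sqrt(b + c)) = 2*c/(b + sqrt(b + c)))
L(99, -26) - O(Z, f(2)) = -26 - 2*(-4452)/((3 + 2) + sqrt((3 + 2) - 4452)) = -26 - 2*(-4452)/(5 + sqrt(5 - 4452)) = -26 - 2*(-4452)/(5 + sqrt(-4447)) = -26 - 2*(-4452)/(5 + I*sqrt(4447)) = -26 - (-8904)/(5 + I*sqrt(4447)) = -26 + 8904/(5 + I*sqrt(4447))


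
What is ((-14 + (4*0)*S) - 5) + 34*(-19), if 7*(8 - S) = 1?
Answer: -665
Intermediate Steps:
S = 55/7 (S = 8 - 1/7*1 = 8 - 1/7 = 55/7 ≈ 7.8571)
((-14 + (4*0)*S) - 5) + 34*(-19) = ((-14 + (4*0)*(55/7)) - 5) + 34*(-19) = ((-14 + 0*(55/7)) - 5) - 646 = ((-14 + 0) - 5) - 646 = (-14 - 5) - 646 = -19 - 646 = -665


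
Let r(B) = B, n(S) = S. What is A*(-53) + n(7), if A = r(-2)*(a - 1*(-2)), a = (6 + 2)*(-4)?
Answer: -3173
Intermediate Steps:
a = -32 (a = 8*(-4) = -32)
A = 60 (A = -2*(-32 - 1*(-2)) = -2*(-32 + 2) = -2*(-30) = 60)
A*(-53) + n(7) = 60*(-53) + 7 = -3180 + 7 = -3173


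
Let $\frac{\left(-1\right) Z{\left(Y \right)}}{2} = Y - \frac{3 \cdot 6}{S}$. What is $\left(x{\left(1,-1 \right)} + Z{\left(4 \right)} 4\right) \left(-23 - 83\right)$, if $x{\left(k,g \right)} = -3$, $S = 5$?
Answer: $\frac{3286}{5} \approx 657.2$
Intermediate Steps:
$Z{\left(Y \right)} = \frac{36}{5} - 2 Y$ ($Z{\left(Y \right)} = - 2 \left(Y - \frac{3 \cdot 6}{5}\right) = - 2 \left(Y - 18 \cdot \frac{1}{5}\right) = - 2 \left(Y - \frac{18}{5}\right) = - 2 \left(- \frac{18}{5} + Y\right) = \frac{36}{5} - 2 Y$)
$\left(x{\left(1,-1 \right)} + Z{\left(4 \right)} 4\right) \left(-23 - 83\right) = \left(-3 + \left(\frac{36}{5} - 8\right) 4\right) \left(-23 - 83\right) = \left(-3 + \left(\frac{36}{5} - 8\right) 4\right) \left(-106\right) = \left(-3 - \frac{16}{5}\right) \left(-106\right) = \left(- \frac{31}{5}\right) \left(-106\right) = \frac{3286}{5}$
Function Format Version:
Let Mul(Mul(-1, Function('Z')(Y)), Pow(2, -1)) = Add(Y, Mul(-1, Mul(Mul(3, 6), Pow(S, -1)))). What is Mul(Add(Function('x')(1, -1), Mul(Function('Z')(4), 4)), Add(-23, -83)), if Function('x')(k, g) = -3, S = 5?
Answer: Rational(3286, 5) ≈ 657.20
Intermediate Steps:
Function('Z')(Y) = Add(Rational(36, 5), Mul(-2, Y)) (Function('Z')(Y) = Mul(-2, Add(Y, Mul(-1, Mul(Mul(3, 6), Pow(5, -1))))) = Mul(-2, Add(Y, Mul(-1, Mul(18, Rational(1, 5))))) = Mul(-2, Add(Y, Mul(-1, Rational(18, 5)))) = Mul(-2, Add(Y, Rational(-18, 5))) = Mul(-2, Add(Rational(-18, 5), Y)) = Add(Rational(36, 5), Mul(-2, Y)))
Mul(Add(Function('x')(1, -1), Mul(Function('Z')(4), 4)), Add(-23, -83)) = Mul(Add(-3, Mul(Add(Rational(36, 5), Mul(-2, 4)), 4)), Add(-23, -83)) = Mul(Add(-3, Mul(Add(Rational(36, 5), -8), 4)), -106) = Mul(Add(-3, Mul(Rational(-4, 5), 4)), -106) = Mul(Add(-3, Rational(-16, 5)), -106) = Mul(Rational(-31, 5), -106) = Rational(3286, 5)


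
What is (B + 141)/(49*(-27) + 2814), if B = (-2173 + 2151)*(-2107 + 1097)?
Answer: 22361/1491 ≈ 14.997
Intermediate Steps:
B = 22220 (B = -22*(-1010) = 22220)
(B + 141)/(49*(-27) + 2814) = (22220 + 141)/(49*(-27) + 2814) = 22361/(-1323 + 2814) = 22361/1491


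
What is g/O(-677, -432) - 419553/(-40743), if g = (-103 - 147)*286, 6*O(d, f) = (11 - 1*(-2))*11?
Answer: -4511461/1509 ≈ -2989.7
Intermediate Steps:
O(d, f) = 143/6 (O(d, f) = ((11 - 1*(-2))*11)/6 = ((11 + 2)*11)/6 = (13*11)/6 = (1/6)*143 = 143/6)
g = -71500 (g = -250*286 = -71500)
g/O(-677, -432) - 419553/(-40743) = -71500/143/6 - 419553/(-40743) = -71500*6/143 - 419553*(-1/40743) = -3000 + 15539/1509 = -4511461/1509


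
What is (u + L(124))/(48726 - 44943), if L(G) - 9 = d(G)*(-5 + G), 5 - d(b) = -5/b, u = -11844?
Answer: -1393165/469092 ≈ -2.9699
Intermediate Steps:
d(b) = 5 + 5/b (d(b) = 5 - (-5)/b = 5 + 5/b)
L(G) = 9 + (-5 + G)*(5 + 5/G) (L(G) = 9 + (5 + 5/G)*(-5 + G) = 9 + (-5 + G)*(5 + 5/G))
(u + L(124))/(48726 - 44943) = (-11844 + (-11 - 25/124 + 5*124))/(48726 - 44943) = (-11844 + (-11 - 25*1/124 + 620))/3783 = (-11844 + (-11 - 25/124 + 620))*(1/3783) = (-11844 + 75491/124)*(1/3783) = -1393165/124*1/3783 = -1393165/469092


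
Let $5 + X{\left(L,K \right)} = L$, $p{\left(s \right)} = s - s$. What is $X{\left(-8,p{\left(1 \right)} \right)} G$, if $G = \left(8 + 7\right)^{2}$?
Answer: $-2925$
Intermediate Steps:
$p{\left(s \right)} = 0$
$X{\left(L,K \right)} = -5 + L$
$G = 225$ ($G = 15^{2} = 225$)
$X{\left(-8,p{\left(1 \right)} \right)} G = \left(-5 - 8\right) 225 = \left(-13\right) 225 = -2925$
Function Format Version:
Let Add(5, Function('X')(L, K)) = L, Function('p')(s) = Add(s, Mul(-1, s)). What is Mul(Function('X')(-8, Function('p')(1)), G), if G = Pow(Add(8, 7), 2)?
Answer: -2925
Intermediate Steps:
Function('p')(s) = 0
Function('X')(L, K) = Add(-5, L)
G = 225 (G = Pow(15, 2) = 225)
Mul(Function('X')(-8, Function('p')(1)), G) = Mul(Add(-5, -8), 225) = Mul(-13, 225) = -2925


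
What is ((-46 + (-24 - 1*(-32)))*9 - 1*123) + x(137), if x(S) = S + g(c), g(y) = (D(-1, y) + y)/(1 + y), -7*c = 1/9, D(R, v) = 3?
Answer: -10074/31 ≈ -324.97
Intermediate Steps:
c = -1/63 (c = -⅐/9 = -⅐*⅑ = -1/63 ≈ -0.015873)
g(y) = (3 + y)/(1 + y)
x(S) = 94/31 + S (x(S) = S + (3 - 1/63)/(1 - 1/63) = S + (188/63)/(62/63) = S + (63/62)*(188/63) = S + 94/31 = 94/31 + S)
((-46 + (-24 - 1*(-32)))*9 - 1*123) + x(137) = ((-46 + (-24 - 1*(-32)))*9 - 1*123) + (94/31 + 137) = ((-46 + (-24 + 32))*9 - 123) + 4341/31 = ((-46 + 8)*9 - 123) + 4341/31 = (-38*9 - 123) + 4341/31 = (-342 - 123) + 4341/31 = -465 + 4341/31 = -10074/31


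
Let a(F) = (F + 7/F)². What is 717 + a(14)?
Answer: 3709/4 ≈ 927.25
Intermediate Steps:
717 + a(14) = 717 + (7 + 14²)²/14² = 717 + (7 + 196)²/196 = 717 + (1/196)*203² = 717 + (1/196)*41209 = 717 + 841/4 = 3709/4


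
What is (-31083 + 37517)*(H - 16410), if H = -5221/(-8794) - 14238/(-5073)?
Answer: -784873581476785/7435327 ≈ -1.0556e+8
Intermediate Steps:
H = 50565035/14870654 (H = -5221*(-1/8794) - 14238*(-1/5073) = 5221/8794 + 4746/1691 = 50565035/14870654 ≈ 3.4003)
(-31083 + 37517)*(H - 16410) = (-31083 + 37517)*(50565035/14870654 - 16410) = 6434*(-243976867105/14870654) = -784873581476785/7435327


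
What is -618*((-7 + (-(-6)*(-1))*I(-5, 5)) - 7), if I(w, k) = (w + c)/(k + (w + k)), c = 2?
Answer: 32136/5 ≈ 6427.2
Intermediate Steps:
I(w, k) = (2 + w)/(w + 2*k) (I(w, k) = (w + 2)/(k + (w + k)) = (2 + w)/(k + (k + w)) = (2 + w)/(w + 2*k))
-618*((-7 + (-(-6)*(-1))*I(-5, 5)) - 7) = -618*((-7 + (-(-6)*(-1))*((2 - 5)/(-5 + 2*5))) - 7) = -618*((-7 + (-2*3)*(-3/(-5 + 10))) - 7) = -618*((-7 - 6*(-3)/5) - 7) = -618*((-7 - 6*(-⅗)) - 7) = -618*((-7 + 18/5) - 7) = -618*(-17/5 - 7) = -618*(-52/5) = 32136/5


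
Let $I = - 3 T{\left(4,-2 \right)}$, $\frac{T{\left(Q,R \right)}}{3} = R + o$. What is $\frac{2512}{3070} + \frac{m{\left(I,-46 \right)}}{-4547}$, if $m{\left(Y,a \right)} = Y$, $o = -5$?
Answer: $\frac{5614327}{6979645} \approx 0.80439$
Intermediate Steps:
$T{\left(Q,R \right)} = -15 + 3 R$ ($T{\left(Q,R \right)} = 3 \left(R - 5\right) = 3 \left(-5 + R\right) = -15 + 3 R$)
$I = 63$ ($I = - 3 \left(-15 + 3 \left(-2\right)\right) = - 3 \left(-15 - 6\right) = \left(-3\right) \left(-21\right) = 63$)
$\frac{2512}{3070} + \frac{m{\left(I,-46 \right)}}{-4547} = \frac{2512}{3070} + \frac{63}{-4547} = 2512 \cdot \frac{1}{3070} + 63 \left(- \frac{1}{4547}\right) = \frac{1256}{1535} - \frac{63}{4547} = \frac{5614327}{6979645}$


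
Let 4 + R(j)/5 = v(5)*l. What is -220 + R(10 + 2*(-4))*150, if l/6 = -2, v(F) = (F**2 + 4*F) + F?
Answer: -453220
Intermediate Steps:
v(F) = F**2 + 5*F
l = -12 (l = 6*(-2) = -12)
R(j) = -3020 (R(j) = -20 + 5*((5*(5 + 5))*(-12)) = -20 + 5*((5*10)*(-12)) = -20 + 5*(50*(-12)) = -20 + 5*(-600) = -20 - 3000 = -3020)
-220 + R(10 + 2*(-4))*150 = -220 - 3020*150 = -220 - 453000 = -453220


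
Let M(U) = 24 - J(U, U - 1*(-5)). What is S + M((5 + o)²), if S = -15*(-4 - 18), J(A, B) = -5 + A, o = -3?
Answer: 355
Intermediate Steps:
S = 330 (S = -15*(-22) = 330)
M(U) = 29 - U (M(U) = 24 - (-5 + U) = 24 + (5 - U) = 29 - U)
S + M((5 + o)²) = 330 + (29 - (5 - 3)²) = 330 + (29 - 1*2²) = 330 + (29 - 1*4) = 330 + (29 - 4) = 330 + 25 = 355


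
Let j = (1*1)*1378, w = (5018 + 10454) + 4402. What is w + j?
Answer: 21252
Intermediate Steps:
w = 19874 (w = 15472 + 4402 = 19874)
j = 1378 (j = 1*1378 = 1378)
w + j = 19874 + 1378 = 21252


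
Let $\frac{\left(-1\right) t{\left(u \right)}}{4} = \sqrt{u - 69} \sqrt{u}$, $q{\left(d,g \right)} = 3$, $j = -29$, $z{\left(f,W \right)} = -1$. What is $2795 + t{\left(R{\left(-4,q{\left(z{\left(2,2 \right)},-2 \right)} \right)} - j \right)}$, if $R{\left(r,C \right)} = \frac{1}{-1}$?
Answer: $2795 - 8 i \sqrt{287} \approx 2795.0 - 135.53 i$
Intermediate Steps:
$R{\left(r,C \right)} = -1$
$t{\left(u \right)} = - 4 \sqrt{u} \sqrt{-69 + u}$ ($t{\left(u \right)} = - 4 \sqrt{u - 69} \sqrt{u} = - 4 \sqrt{-69 + u} \sqrt{u} = - 4 \sqrt{u} \sqrt{-69 + u}$)
$2795 + t{\left(R{\left(-4,q{\left(z{\left(2,2 \right)},-2 \right)} \right)} - j \right)} = 2795 - 4 \sqrt{-1 - -29} \sqrt{-69 - -28} = 2795 - 4 \sqrt{-1 + 29} \sqrt{-69 + \left(-1 + 29\right)} = 2795 - 4 \sqrt{28} \sqrt{-69 + 28} = 2795 - 4 \cdot 2 \sqrt{7} \sqrt{-41} = 2795 - 4 \cdot 2 \sqrt{7} i \sqrt{41} = 2795 - 8 i \sqrt{287}$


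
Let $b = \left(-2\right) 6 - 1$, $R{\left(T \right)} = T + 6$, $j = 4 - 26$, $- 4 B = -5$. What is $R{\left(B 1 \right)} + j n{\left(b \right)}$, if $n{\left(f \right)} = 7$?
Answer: $- \frac{587}{4} \approx -146.75$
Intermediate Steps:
$B = \frac{5}{4}$ ($B = \left(- \frac{1}{4}\right) \left(-5\right) = \frac{5}{4} \approx 1.25$)
$j = -22$
$R{\left(T \right)} = 6 + T$
$b = -13$ ($b = -12 - 1 = -13$)
$R{\left(B 1 \right)} + j n{\left(b \right)} = \left(6 + \frac{5}{4} \cdot 1\right) - 154 = \left(6 + \frac{5}{4}\right) - 154 = \frac{29}{4} - 154 = - \frac{587}{4}$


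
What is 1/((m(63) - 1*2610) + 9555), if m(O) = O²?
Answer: 1/10914 ≈ 9.1625e-5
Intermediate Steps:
1/((m(63) - 1*2610) + 9555) = 1/((63² - 1*2610) + 9555) = 1/((3969 - 2610) + 9555) = 1/(1359 + 9555) = 1/10914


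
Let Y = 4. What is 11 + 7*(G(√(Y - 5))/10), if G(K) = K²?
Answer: 103/10 ≈ 10.300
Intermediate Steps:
11 + 7*(G(√(Y - 5))/10) = 11 + 7*((√(4 - 5))²/10) = 11 + 7*((√(-1))²*(⅒)) = 11 + 7*(I²*(⅒)) = 11 + 7*(-1*⅒) = 11 + 7*(-⅒) = 11 - 7/10 = 103/10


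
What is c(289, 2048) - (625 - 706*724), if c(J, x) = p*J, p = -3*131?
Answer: 396942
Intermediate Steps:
p = -393
c(J, x) = -393*J
c(289, 2048) - (625 - 706*724) = -393*289 - (625 - 706*724) = -113577 - (625 - 511144) = -113577 - 1*(-510519) = -113577 + 510519 = 396942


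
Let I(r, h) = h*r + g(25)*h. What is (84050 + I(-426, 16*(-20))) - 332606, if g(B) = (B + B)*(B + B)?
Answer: -912236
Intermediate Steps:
g(B) = 4*B**2 (g(B) = (2*B)*(2*B) = 4*B**2)
I(r, h) = 2500*h + h*r (I(r, h) = h*r + (4*25**2)*h = h*r + (4*625)*h = h*r + 2500*h = 2500*h + h*r)
(84050 + I(-426, 16*(-20))) - 332606 = (84050 + (16*(-20))*(2500 - 426)) - 332606 = (84050 - 320*2074) - 332606 = (84050 - 663680) - 332606 = -579630 - 332606 = -912236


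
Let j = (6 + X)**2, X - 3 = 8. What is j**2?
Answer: 83521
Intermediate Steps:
X = 11 (X = 3 + 8 = 11)
j = 289 (j = (6 + 11)**2 = 17**2 = 289)
j**2 = 289**2 = 83521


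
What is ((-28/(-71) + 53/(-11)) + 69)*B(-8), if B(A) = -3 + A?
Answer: -50434/71 ≈ -710.34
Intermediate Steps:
((-28/(-71) + 53/(-11)) + 69)*B(-8) = ((-28/(-71) + 53/(-11)) + 69)*(-3 - 8) = ((-28*(-1/71) + 53*(-1/11)) + 69)*(-11) = ((28/71 - 53/11) + 69)*(-11) = (-3455/781 + 69)*(-11) = (50434/781)*(-11) = -50434/71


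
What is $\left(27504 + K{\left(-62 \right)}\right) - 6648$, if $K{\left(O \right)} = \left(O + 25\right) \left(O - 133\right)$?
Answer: $28071$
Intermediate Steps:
$K{\left(O \right)} = \left(-133 + O\right) \left(25 + O\right)$ ($K{\left(O \right)} = \left(25 + O\right) \left(-133 + O\right) = \left(-133 + O\right) \left(25 + O\right)$)
$\left(27504 + K{\left(-62 \right)}\right) - 6648 = \left(27504 - \left(-3371 - 3844\right)\right) - 6648 = \left(27504 + \left(-3325 + 3844 + 6696\right)\right) - 6648 = \left(27504 + 7215\right) - 6648 = 34719 - 6648 = 28071$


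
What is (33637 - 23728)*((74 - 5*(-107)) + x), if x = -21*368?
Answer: -70542171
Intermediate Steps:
x = -7728
(33637 - 23728)*((74 - 5*(-107)) + x) = (33637 - 23728)*((74 - 5*(-107)) - 7728) = 9909*((74 + 535) - 7728) = 9909*(609 - 7728) = 9909*(-7119) = -70542171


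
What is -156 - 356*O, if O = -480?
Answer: 170724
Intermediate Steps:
-156 - 356*O = -156 - 356*(-480) = -156 + 170880 = 170724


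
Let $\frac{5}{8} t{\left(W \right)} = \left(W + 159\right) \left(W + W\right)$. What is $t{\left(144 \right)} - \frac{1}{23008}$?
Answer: $\frac{16062160891}{115040} \approx 1.3962 \cdot 10^{5}$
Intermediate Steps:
$t{\left(W \right)} = \frac{16 W \left(159 + W\right)}{5}$ ($t{\left(W \right)} = \frac{8 \left(W + 159\right) \left(W + W\right)}{5} = \frac{8 \left(159 + W\right) 2 W}{5} = \frac{8 \cdot 2 W \left(159 + W\right)}{5} = \frac{16 W \left(159 + W\right)}{5}$)
$t{\left(144 \right)} - \frac{1}{23008} = \frac{16}{5} \cdot 144 \left(159 + 144\right) - \frac{1}{23008} = \frac{16}{5} \cdot 144 \cdot 303 - \frac{1}{23008} = \frac{698112}{5} - \frac{1}{23008} = \frac{16062160891}{115040}$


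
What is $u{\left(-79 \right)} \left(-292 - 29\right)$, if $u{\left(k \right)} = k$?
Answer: $25359$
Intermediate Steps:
$u{\left(-79 \right)} \left(-292 - 29\right) = - 79 \left(-292 - 29\right) = \left(-79\right) \left(-321\right) = 25359$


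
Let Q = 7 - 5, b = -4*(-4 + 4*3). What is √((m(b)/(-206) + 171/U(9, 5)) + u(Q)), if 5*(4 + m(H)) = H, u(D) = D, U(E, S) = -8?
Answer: I*√82005510/2060 ≈ 4.396*I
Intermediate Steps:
b = -32 (b = -4*(-4 + 12) = -4*8 = -32)
Q = 2
m(H) = -4 + H/5
√((m(b)/(-206) + 171/U(9, 5)) + u(Q)) = √(((-4 + (⅕)*(-32))/(-206) + 171/(-8)) + 2) = √(((-4 - 32/5)*(-1/206) + 171*(-⅛)) + 2) = √((-52/5*(-1/206) - 171/8) + 2) = √((26/515 - 171/8) + 2) = √(-87857/4120 + 2) = √(-79617/4120) = I*√82005510/2060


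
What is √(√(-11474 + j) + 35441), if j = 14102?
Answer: √(35441 + 6*√73) ≈ 188.39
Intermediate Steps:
√(√(-11474 + j) + 35441) = √(√(-11474 + 14102) + 35441) = √(√2628 + 35441) = √(6*√73 + 35441) = √(35441 + 6*√73)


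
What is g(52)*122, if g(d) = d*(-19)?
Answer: -120536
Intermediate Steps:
g(d) = -19*d
g(52)*122 = -19*52*122 = -988*122 = -120536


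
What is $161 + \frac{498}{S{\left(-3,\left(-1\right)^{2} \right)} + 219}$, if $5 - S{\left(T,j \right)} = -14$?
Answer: $\frac{19408}{119} \approx 163.09$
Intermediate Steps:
$S{\left(T,j \right)} = 19$ ($S{\left(T,j \right)} = 5 - -14 = 5 + 14 = 19$)
$161 + \frac{498}{S{\left(-3,\left(-1\right)^{2} \right)} + 219} = 161 + \frac{498}{19 + 219} = 161 + \frac{498}{238} = 161 + 498 \cdot \frac{1}{238} = 161 + \frac{249}{119} = \frac{19408}{119}$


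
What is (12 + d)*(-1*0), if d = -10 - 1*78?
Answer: 0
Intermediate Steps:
d = -88 (d = -10 - 78 = -88)
(12 + d)*(-1*0) = (12 - 88)*(-1*0) = -76*0 = 0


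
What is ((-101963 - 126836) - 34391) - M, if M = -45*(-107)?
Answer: -268005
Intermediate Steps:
M = 4815
((-101963 - 126836) - 34391) - M = ((-101963 - 126836) - 34391) - 1*4815 = (-228799 - 34391) - 4815 = -263190 - 4815 = -268005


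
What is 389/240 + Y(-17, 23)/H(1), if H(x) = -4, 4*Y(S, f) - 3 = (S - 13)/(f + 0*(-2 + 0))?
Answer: 4181/2760 ≈ 1.5149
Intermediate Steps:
Y(S, f) = ¾ + (-13 + S)/(4*f) (Y(S, f) = ¾ + ((S - 13)/(f + 0*(-2 + 0)))/4 = ¾ + ((-13 + S)/(f + 0*(-2)))/4 = ¾ + ((-13 + S)/(f + 0))/4 = ¾ + ((-13 + S)/f)/4 = ¾ + (-13 + S)/(4*f))
389/240 + Y(-17, 23)/H(1) = 389/240 + ((¼)*(-13 - 17 + 3*23)/23)/(-4) = 389*(1/240) + ((¼)*(1/23)*(-13 - 17 + 69))*(-¼) = 389/240 + ((¼)*(1/23)*39)*(-¼) = 389/240 + (39/92)*(-¼) = 389/240 - 39/368 = 4181/2760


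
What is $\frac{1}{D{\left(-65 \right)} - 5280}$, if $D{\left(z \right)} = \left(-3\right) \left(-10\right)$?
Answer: $- \frac{1}{5250} \approx -0.00019048$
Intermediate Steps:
$D{\left(z \right)} = 30$
$\frac{1}{D{\left(-65 \right)} - 5280} = \frac{1}{30 - 5280} = \frac{1}{-5250} = - \frac{1}{5250}$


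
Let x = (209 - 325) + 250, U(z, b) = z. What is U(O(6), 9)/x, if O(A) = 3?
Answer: 3/134 ≈ 0.022388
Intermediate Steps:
x = 134 (x = -116 + 250 = 134)
U(O(6), 9)/x = 3/134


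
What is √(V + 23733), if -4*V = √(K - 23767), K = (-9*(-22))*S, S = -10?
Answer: √(94932 - I*√25747)/2 ≈ 154.06 - 0.1302*I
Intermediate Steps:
K = -1980 (K = -9*(-22)*(-10) = 198*(-10) = -1980)
V = -I*√25747/4 (V = -√(-1980 - 23767)/4 = -I*√25747/4 ≈ -40.115*I)
√(V + 23733) = √(-I*√25747/4 + 23733) = √(23733 - I*√25747/4)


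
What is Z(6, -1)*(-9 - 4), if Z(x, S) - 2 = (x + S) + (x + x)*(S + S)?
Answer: 221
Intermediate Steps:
Z(x, S) = 2 + S + x + 4*S*x (Z(x, S) = 2 + ((x + S) + (x + x)*(S + S)) = 2 + ((S + x) + (2*x)*(2*S)) = 2 + ((S + x) + 4*S*x) = 2 + (S + x + 4*S*x) = 2 + S + x + 4*S*x)
Z(6, -1)*(-9 - 4) = (2 - 1 + 6 + 4*(-1)*6)*(-9 - 4) = (2 - 1 + 6 - 24)*(-13) = -17*(-13) = 221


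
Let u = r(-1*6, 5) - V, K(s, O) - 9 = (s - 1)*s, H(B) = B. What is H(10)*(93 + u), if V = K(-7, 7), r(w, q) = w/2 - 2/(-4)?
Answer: 255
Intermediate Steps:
K(s, O) = 9 + s*(-1 + s) (K(s, O) = 9 + (s - 1)*s = 9 + (-1 + s)*s = 9 + s*(-1 + s))
r(w, q) = ½ + w/2 (r(w, q) = w*(½) - 2*(-¼) = w/2 + ½ = ½ + w/2)
V = 65 (V = 9 + (-7)² - 1*(-7) = 9 + 49 + 7 = 65)
u = -135/2 (u = (½ + (-1*6)/2) - 1*65 = (½ + (½)*(-6)) - 65 = (½ - 3) - 65 = -5/2 - 65 = -135/2 ≈ -67.500)
H(10)*(93 + u) = 10*(93 - 135/2) = 10*(51/2) = 255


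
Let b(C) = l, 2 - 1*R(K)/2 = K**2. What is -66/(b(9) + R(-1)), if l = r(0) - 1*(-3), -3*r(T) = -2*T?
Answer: -66/5 ≈ -13.200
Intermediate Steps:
r(T) = 2*T/3 (r(T) = -(-2)*T/3 = 2*T/3)
l = 3 (l = (2/3)*0 - 1*(-3) = 0 + 3 = 3)
R(K) = 4 - 2*K**2
b(C) = 3
-66/(b(9) + R(-1)) = -66/(3 + (4 - 2*(-1)**2)) = -66/(3 + (4 - 2*1)) = -66/(3 + (4 - 2)) = -66/(3 + 2) = -66/5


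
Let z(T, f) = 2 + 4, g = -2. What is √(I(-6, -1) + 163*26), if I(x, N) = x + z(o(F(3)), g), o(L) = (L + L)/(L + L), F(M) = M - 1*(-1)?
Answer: √4238 ≈ 65.100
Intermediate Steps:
F(M) = 1 + M (F(M) = M + 1 = 1 + M)
o(L) = 1 (o(L) = (2*L)/((2*L)) = (2*L)*(1/(2*L)) = 1)
z(T, f) = 6
I(x, N) = 6 + x (I(x, N) = x + 6 = 6 + x)
√(I(-6, -1) + 163*26) = √((6 - 6) + 163*26) = √(0 + 4238) = √4238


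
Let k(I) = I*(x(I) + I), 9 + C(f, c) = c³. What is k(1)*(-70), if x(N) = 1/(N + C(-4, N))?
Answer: -60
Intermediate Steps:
C(f, c) = -9 + c³
x(N) = 1/(-9 + N + N³) (x(N) = 1/(N + (-9 + N³)) = 1/(-9 + N + N³))
k(I) = I*(I + 1/(-9 + I + I³)) (k(I) = I*(1/(-9 + I + I³) + I) = I*(I + 1/(-9 + I + I³)))
k(1)*(-70) = (1*(1 + 1*(-9 + 1 + 1³))/(-9 + 1 + 1³))*(-70) = (1*(1 + 1*(-9 + 1 + 1))/(-9 + 1 + 1))*(-70) = (1*(1 + 1*(-7))/(-7))*(-70) = (1*(-⅐)*(1 - 7))*(-70) = (1*(-⅐)*(-6))*(-70) = (6/7)*(-70) = -60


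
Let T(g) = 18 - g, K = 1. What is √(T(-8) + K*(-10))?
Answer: 4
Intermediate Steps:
√(T(-8) + K*(-10)) = √((18 - 1*(-8)) + 1*(-10)) = √((18 + 8) - 10) = √(26 - 10) = √16 = 4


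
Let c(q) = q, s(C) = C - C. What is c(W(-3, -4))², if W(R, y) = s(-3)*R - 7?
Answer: 49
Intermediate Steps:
s(C) = 0
W(R, y) = -7 (W(R, y) = 0*R - 7 = 0 - 7 = -7)
c(W(-3, -4))² = (-7)² = 49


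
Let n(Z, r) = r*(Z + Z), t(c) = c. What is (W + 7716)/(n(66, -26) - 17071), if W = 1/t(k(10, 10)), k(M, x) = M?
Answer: -11023/29290 ≈ -0.37634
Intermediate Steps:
W = ⅒ (W = 1/10 = ⅒ ≈ 0.10000)
n(Z, r) = 2*Z*r (n(Z, r) = r*(2*Z) = 2*Z*r)
(W + 7716)/(n(66, -26) - 17071) = (⅒ + 7716)/(2*66*(-26) - 17071) = 77161/(10*(-3432 - 17071)) = (77161/10)/(-20503) = (77161/10)*(-1/20503) = -11023/29290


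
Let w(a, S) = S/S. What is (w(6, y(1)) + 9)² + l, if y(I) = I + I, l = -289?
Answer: -189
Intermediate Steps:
y(I) = 2*I
w(a, S) = 1
(w(6, y(1)) + 9)² + l = (1 + 9)² - 289 = 10² - 289 = 100 - 289 = -189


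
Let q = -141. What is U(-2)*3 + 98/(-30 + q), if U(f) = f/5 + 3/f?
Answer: -10727/1710 ≈ -6.2731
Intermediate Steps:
U(f) = 3/f + f/5 (U(f) = f*(⅕) + 3/f = f/5 + 3/f = 3/f + f/5)
U(-2)*3 + 98/(-30 + q) = (3/(-2) + (⅕)*(-2))*3 + 98/(-30 - 141) = (3*(-½) - ⅖)*3 + 98/(-171) = (-3/2 - ⅖)*3 + 98*(-1/171) = -19/10*3 - 98/171 = -57/10 - 98/171 = -10727/1710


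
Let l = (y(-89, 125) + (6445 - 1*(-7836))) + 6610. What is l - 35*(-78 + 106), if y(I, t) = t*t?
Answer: 35536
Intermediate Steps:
y(I, t) = t**2
l = 36516 (l = (125**2 + (6445 - 1*(-7836))) + 6610 = (15625 + (6445 + 7836)) + 6610 = (15625 + 14281) + 6610 = 29906 + 6610 = 36516)
l - 35*(-78 + 106) = 36516 - 35*(-78 + 106) = 36516 - 35*28 = 36516 - 1*980 = 36516 - 980 = 35536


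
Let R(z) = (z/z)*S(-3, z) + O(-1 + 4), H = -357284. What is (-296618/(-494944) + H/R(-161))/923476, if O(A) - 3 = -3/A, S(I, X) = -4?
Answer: 44209041333/228534452672 ≈ 0.19345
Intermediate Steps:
O(A) = 3 - 3/A
R(z) = -2 (R(z) = (z/z)*(-4) + (3 - 3/(-1 + 4)) = 1*(-4) + (3 - 3/3) = -4 + (3 - 3*⅓) = -4 + (3 - 1) = -4 + 2 = -2)
(-296618/(-494944) + H/R(-161))/923476 = (-296618/(-494944) - 357284/(-2))/923476 = (-296618*(-1/494944) - 357284*(-½))*(1/923476) = (148309/247472 + 178642)*(1/923476) = (44209041333/247472)*(1/923476) = 44209041333/228534452672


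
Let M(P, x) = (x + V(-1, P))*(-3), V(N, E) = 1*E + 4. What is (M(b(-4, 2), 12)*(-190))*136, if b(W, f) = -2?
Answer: 1085280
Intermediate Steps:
V(N, E) = 4 + E (V(N, E) = E + 4 = 4 + E)
M(P, x) = -12 - 3*P - 3*x (M(P, x) = (x + (4 + P))*(-3) = (4 + P + x)*(-3) = -12 - 3*P - 3*x)
(M(b(-4, 2), 12)*(-190))*136 = ((-12 - 3*(-2) - 3*12)*(-190))*136 = ((-12 + 6 - 36)*(-190))*136 = -42*(-190)*136 = 7980*136 = 1085280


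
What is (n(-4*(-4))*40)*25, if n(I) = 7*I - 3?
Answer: 109000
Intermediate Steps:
n(I) = -3 + 7*I
(n(-4*(-4))*40)*25 = ((-3 + 7*(-4*(-4)))*40)*25 = ((-3 + 7*16)*40)*25 = ((-3 + 112)*40)*25 = (109*40)*25 = 4360*25 = 109000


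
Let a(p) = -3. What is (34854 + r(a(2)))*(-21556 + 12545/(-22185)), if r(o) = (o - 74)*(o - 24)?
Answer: -1177503827591/1479 ≈ -7.9615e+8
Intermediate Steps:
r(o) = (-74 + o)*(-24 + o)
(34854 + r(a(2)))*(-21556 + 12545/(-22185)) = (34854 + (1776 + (-3)**2 - 98*(-3)))*(-21556 + 12545/(-22185)) = (34854 + (1776 + 9 + 294))*(-21556 + 12545*(-1/22185)) = (34854 + 2079)*(-21556 - 2509/4437) = 36933*(-95646481/4437) = -1177503827591/1479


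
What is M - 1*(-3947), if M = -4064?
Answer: -117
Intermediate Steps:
M - 1*(-3947) = -4064 - 1*(-3947) = -4064 + 3947 = -117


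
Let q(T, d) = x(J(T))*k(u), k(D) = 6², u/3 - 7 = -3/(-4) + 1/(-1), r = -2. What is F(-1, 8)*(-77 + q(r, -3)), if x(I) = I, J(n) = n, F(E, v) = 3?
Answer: -447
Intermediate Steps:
u = 81/4 (u = 21 + 3*(-3/(-4) + 1/(-1)) = 21 + 3*(-3*(-¼) + 1*(-1)) = 21 + 3*(¾ - 1) = 21 + 3*(-¼) = 21 - ¾ = 81/4 ≈ 20.250)
k(D) = 36
q(T, d) = 36*T (q(T, d) = T*36 = 36*T)
F(-1, 8)*(-77 + q(r, -3)) = 3*(-77 + 36*(-2)) = 3*(-77 - 72) = 3*(-149) = -447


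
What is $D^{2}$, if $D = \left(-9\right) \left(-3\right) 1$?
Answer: $729$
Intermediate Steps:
$D = 27$ ($D = 27 \cdot 1 = 27$)
$D^{2} = 27^{2} = 729$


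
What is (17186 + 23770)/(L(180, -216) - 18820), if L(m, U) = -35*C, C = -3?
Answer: -40956/18715 ≈ -2.1884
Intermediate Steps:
L(m, U) = 105 (L(m, U) = -35*(-3) = 105)
(17186 + 23770)/(L(180, -216) - 18820) = (17186 + 23770)/(105 - 18820) = 40956/(-18715) = 40956*(-1/18715) = -40956/18715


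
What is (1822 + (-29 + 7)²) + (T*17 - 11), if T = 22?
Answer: 2669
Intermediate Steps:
(1822 + (-29 + 7)²) + (T*17 - 11) = (1822 + (-29 + 7)²) + (22*17 - 11) = (1822 + (-22)²) + (374 - 11) = (1822 + 484) + 363 = 2306 + 363 = 2669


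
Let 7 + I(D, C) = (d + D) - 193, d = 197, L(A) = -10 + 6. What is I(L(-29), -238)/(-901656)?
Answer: 1/128808 ≈ 7.7635e-6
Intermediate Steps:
L(A) = -4
I(D, C) = -3 + D (I(D, C) = -7 + ((197 + D) - 193) = -7 + (4 + D) = -3 + D)
I(L(-29), -238)/(-901656) = (-3 - 4)/(-901656) = -7*(-1/901656) = 1/128808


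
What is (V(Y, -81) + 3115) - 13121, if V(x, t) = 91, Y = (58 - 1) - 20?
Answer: -9915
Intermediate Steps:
Y = 37 (Y = 57 - 20 = 37)
(V(Y, -81) + 3115) - 13121 = (91 + 3115) - 13121 = 3206 - 13121 = -9915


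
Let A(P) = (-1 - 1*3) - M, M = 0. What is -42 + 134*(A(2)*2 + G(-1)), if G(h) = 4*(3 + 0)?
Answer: 494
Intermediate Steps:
G(h) = 12 (G(h) = 4*3 = 12)
A(P) = -4 (A(P) = (-1 - 1*3) - 1*0 = (-1 - 3) + 0 = -4 + 0 = -4)
-42 + 134*(A(2)*2 + G(-1)) = -42 + 134*(-4*2 + 12) = -42 + 134*(-8 + 12) = -42 + 134*4 = -42 + 536 = 494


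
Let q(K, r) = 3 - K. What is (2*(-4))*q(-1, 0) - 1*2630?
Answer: -2662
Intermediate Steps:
(2*(-4))*q(-1, 0) - 1*2630 = (2*(-4))*(3 - 1*(-1)) - 1*2630 = -8*(3 + 1) - 2630 = -8*4 - 2630 = -32 - 2630 = -2662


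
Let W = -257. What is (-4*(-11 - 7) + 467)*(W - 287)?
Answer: -293216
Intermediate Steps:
(-4*(-11 - 7) + 467)*(W - 287) = (-4*(-11 - 7) + 467)*(-257 - 287) = (-4*(-18) + 467)*(-544) = (72 + 467)*(-544) = 539*(-544) = -293216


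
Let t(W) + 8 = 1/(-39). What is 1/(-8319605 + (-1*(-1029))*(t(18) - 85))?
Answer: -13/109399269 ≈ -1.1883e-7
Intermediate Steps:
t(W) = -313/39 (t(W) = -8 + 1/(-39) = -8 - 1/39 = -313/39)
1/(-8319605 + (-1*(-1029))*(t(18) - 85)) = 1/(-8319605 + (-1*(-1029))*(-313/39 - 85)) = 1/(-8319605 + 1029*(-3628/39)) = 1/(-8319605 - 1244404/13) = 1/(-109399269/13) = -13/109399269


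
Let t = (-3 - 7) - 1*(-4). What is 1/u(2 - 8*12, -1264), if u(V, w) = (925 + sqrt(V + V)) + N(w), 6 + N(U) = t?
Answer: 913/833757 - 2*I*sqrt(47)/833757 ≈ 0.001095 - 1.6445e-5*I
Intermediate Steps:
t = -6 (t = -10 + 4 = -6)
N(U) = -12 (N(U) = -6 - 6 = -12)
u(V, w) = 913 + sqrt(2)*sqrt(V) (u(V, w) = (925 + sqrt(V + V)) - 12 = (925 + sqrt(2*V)) - 12 = (925 + sqrt(2)*sqrt(V)) - 12 = 913 + sqrt(2)*sqrt(V))
1/u(2 - 8*12, -1264) = 1/(913 + sqrt(2)*sqrt(2 - 8*12)) = 1/(913 + sqrt(2)*sqrt(2 - 96)) = 1/(913 + sqrt(2)*sqrt(-94)) = 1/(913 + sqrt(2)*(I*sqrt(94))) = 1/(913 + 2*I*sqrt(47))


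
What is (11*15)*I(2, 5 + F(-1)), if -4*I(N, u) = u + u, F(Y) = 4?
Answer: -1485/2 ≈ -742.50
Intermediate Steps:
I(N, u) = -u/2 (I(N, u) = -(u + u)/4 = -u/2)
(11*15)*I(2, 5 + F(-1)) = (11*15)*(-(5 + 4)/2) = 165*(-½*9) = 165*(-9/2) = -1485/2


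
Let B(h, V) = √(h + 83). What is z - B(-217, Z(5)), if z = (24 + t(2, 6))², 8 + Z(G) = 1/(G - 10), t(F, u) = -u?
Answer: 324 - I*√134 ≈ 324.0 - 11.576*I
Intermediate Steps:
Z(G) = -8 + 1/(-10 + G) (Z(G) = -8 + 1/(G - 10) = -8 + 1/(-10 + G))
B(h, V) = √(83 + h)
z = 324 (z = (24 - 1*6)² = (24 - 6)² = 18² = 324)
z - B(-217, Z(5)) = 324 - √(83 - 217) = 324 - √(-134) = 324 - I*√134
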